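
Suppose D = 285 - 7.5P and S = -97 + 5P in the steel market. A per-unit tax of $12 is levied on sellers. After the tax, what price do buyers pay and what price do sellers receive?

Buyers pay $35.36, sellers receive $23.36

Pre-tax equilibrium: P* = 30.56, Q* = 55.8.
Tax on sellers shifts supply to S = -97 + 5(P − 12) = -157 + 5P.
285 - 7.5P = -157 + 5P gives buyer price Pb = 35.36; sellers receive Ps = 35.36 − 12 = 23.36.
New quantity: Q = 285 − 7.5(35.36) = 19.8.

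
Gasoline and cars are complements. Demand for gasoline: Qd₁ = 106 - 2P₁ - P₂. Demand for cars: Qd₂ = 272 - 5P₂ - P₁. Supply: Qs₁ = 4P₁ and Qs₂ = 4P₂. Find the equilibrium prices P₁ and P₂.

Market 1: 106 - 2P₁ - P₂ = 4P₁ → 6P₁ + P₂ = 106.
Market 2: 9P₂ + P₁ = 272.
Eliminating P₂: 9×(1) − 1×(2) gives 53P₁ = 682, so P₁ = 682/53.
Back-substitute into (2): P₂ = (272 − 1×682/53) / 9 = 1526/53.

P₁ = 682/53, P₂ = 1526/53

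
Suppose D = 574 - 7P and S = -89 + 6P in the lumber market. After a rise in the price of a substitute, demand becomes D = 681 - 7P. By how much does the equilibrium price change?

Original equilibrium: P* = 51, Q* = 217.
New equilibrium: 681 - 7P = -89 + 6P, so 770 = 13P and P' = 770/13; Q' = 681 − 7(770/13) = 3463/13.
Change in price: 770/13 − 51 = 107/13.

ΔP = 107/13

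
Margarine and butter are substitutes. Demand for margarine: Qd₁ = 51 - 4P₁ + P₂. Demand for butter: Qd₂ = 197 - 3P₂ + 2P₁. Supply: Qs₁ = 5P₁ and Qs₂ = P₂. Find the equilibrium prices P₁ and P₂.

Market 1: 51 - 4P₁ + P₂ = 5P₁ → 9P₁ - P₂ = 51.
Market 2: 4P₂ - 2P₁ = 197.
Eliminating P₂: 4×(1) + 1×(2) gives 34P₁ = 401, so P₁ = 401/34.
Back-substitute into (2): P₂ = (197 + 2×401/34) / 4 = 1875/34.

P₁ = 401/34, P₂ = 1875/34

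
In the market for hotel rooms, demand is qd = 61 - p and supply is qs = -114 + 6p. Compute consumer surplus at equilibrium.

Equilibrium: 61 - p = -114 + 6p gives p* = 25, q* = 36.
Demand choke price (qd = 0): p = 61.
CS = ½(61 − 25)(36) = 648.

Consumer surplus = 648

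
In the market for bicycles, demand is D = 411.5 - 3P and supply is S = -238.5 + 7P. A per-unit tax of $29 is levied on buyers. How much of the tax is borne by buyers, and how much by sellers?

Buyers bear $20.3, sellers bear $8.7

Pre-tax equilibrium: P* = 65, Q* = 216.5.
Tax on buyers shifts demand to D = 411.5 − 3(P + 29) = 324.5 - 3P.
324.5 - 3P = -238.5 + 7P gives seller price Ps = 56.3; buyers pay Pb = 56.3 + 29 = 85.3.
New quantity: Q = 411.5 − 3(85.3) = 155.6.
Buyer burden = 85.3 − 65 = 20.3; seller burden = 65 − 56.3 = 8.7.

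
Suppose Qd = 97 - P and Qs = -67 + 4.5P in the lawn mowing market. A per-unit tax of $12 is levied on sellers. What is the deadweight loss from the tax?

Deadweight loss = 648/11

Pre-tax equilibrium: P* = 328/11, Q* = 739/11.
Tax on sellers shifts supply to Qs = -67 + 4.5(P − 12) = -121 + 4.5P.
97 - P = -121 + 4.5P gives buyer price Pb = 436/11; sellers receive Ps = 436/11 − 12 = 304/11.
New quantity: Q = 97 − 1(436/11) = 631/11.
DWL = ½ × 12 × (739/11 − 631/11) = 648/11.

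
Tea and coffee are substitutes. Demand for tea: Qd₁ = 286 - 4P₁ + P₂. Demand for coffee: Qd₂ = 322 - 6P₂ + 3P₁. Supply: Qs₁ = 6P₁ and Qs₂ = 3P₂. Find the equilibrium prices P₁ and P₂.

Market 1: 286 - 4P₁ + P₂ = 6P₁ → 10P₁ - P₂ = 286.
Market 2: 9P₂ - 3P₁ = 322.
Eliminating P₂: 9×(1) + 1×(2) gives 87P₁ = 2896, so P₁ = 2896/87.
Back-substitute into (2): P₂ = (322 + 3×2896/87) / 9 = 4078/87.

P₁ = 2896/87, P₂ = 4078/87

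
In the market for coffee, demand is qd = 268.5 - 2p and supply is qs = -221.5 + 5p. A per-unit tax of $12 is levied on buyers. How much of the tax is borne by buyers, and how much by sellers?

Buyers bear 60/7, sellers bear 24/7

Pre-tax equilibrium: p* = 70, q* = 128.5.
Tax on buyers shifts demand to qd = 268.5 − 2(p + 12) = 244.5 - 2p.
244.5 - 2p = -221.5 + 5p gives seller price ps = 466/7; buyers pay pb = 466/7 + 12 = 550/7.
New quantity: q = 268.5 − 2(550/7) = 1559/14.
Buyer burden = 550/7 − 70 = 60/7; seller burden = 70 − 466/7 = 24/7.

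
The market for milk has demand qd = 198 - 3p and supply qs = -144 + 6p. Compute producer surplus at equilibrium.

Equilibrium: 198 - 3p = -144 + 6p gives p* = 38, q* = 84.
Supply starts at p = 24 (where qs = 0).
PS = ½(38 − 24)(84) = 588.

Producer surplus = 588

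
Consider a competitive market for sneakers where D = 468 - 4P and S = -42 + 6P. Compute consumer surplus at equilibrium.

Equilibrium: 468 - 4P = -42 + 6P gives P* = 51, Q* = 264.
Demand choke price (D = 0): P = 117.
CS = ½(117 − 51)(264) = 8712.

Consumer surplus = 8712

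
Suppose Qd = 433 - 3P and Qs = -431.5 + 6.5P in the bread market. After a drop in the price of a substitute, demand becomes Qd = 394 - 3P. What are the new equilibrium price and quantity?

Original equilibrium: P* = 91, Q* = 160.
New equilibrium: 394 - 3P = -431.5 + 6.5P, so 825.5 = 9.5P and P' = 1651/19; Q' = 394 − 3(1651/19) = 2533/19.

P' = 1651/19, Q' = 2533/19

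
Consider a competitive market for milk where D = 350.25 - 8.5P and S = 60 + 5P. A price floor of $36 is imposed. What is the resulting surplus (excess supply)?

Equilibrium price would be P* = 21.5, so the floor at 36 binds.
At P = 36: D = 44.25, S = 240.
Surplus = 240 − 44.25 = 195.75.

Surplus = 195.75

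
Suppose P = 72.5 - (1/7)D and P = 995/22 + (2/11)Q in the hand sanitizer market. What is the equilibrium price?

Set the two price expressions equal: 72.5 - (1/7)Q = 995/22 + (2/11)Q.
300/11 = (25/77)Q, so Q* = 84.
P* = 72.5 − (1/7)(84) = 60.5.

P* = 60.5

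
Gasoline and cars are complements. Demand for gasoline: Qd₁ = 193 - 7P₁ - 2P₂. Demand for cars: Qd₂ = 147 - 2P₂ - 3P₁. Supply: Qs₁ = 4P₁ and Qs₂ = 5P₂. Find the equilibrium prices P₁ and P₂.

Market 1: 193 - 7P₁ - 2P₂ = 4P₁ → 11P₁ + 2P₂ = 193.
Market 2: 7P₂ + 3P₁ = 147.
Eliminating P₂: 7×(1) − 2×(2) gives 71P₁ = 1057, so P₁ = 1057/71.
Back-substitute into (2): P₂ = (147 − 3×1057/71) / 7 = 1038/71.

P₁ = 1057/71, P₂ = 1038/71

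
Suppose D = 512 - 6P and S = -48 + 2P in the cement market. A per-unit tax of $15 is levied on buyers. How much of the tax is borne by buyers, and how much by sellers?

Pre-tax equilibrium: P* = 70, Q* = 92.
Tax on buyers shifts demand to D = 512 − 6(P + 15) = 422 - 6P.
422 - 6P = -48 + 2P gives seller price Ps = 58.75; buyers pay Pb = 58.75 + 15 = 73.75.
New quantity: Q = 512 − 6(73.75) = 69.5.
Buyer burden = 73.75 − 70 = 3.75; seller burden = 70 − 58.75 = 11.25.

Buyers bear $3.75, sellers bear $11.25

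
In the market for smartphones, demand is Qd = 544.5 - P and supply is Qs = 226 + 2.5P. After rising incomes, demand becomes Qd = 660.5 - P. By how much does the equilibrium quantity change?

ΔQ = 580/7

Original equilibrium: P* = 91, Q* = 453.5.
New equilibrium: 660.5 - P = 226 + 2.5P, so 434.5 = 3.5P and P' = 869/7; Q' = 660.5 − 1(869/7) = 7509/14.
Change in quantity: 7509/14 − 453.5 = 580/7.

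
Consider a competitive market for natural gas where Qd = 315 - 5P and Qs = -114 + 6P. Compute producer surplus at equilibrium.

Producer surplus = 1200

Equilibrium: 315 - 5P = -114 + 6P gives P* = 39, Q* = 120.
Supply starts at P = 19 (where Qs = 0).
PS = ½(39 − 19)(120) = 1200.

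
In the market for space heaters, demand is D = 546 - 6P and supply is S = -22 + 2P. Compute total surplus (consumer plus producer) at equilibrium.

Total surplus = 4800

Equilibrium: 546 - 6P = -22 + 2P gives P* = 71, Q* = 120.
Demand choke price: P = 91; supply starts at P = 11.
CS = ½(91 − 71)(120) = 1200; PS = ½(71 − 11)(120) = 3600.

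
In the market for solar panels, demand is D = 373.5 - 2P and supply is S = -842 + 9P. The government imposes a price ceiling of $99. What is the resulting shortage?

Shortage = 126.5

Equilibrium price would be P* = 110.5, so the ceiling at 99 binds.
At P = 99: D = 373.5 − 2(99) = 175.5, S = -842 + 9(99) = 49.
Shortage = 175.5 − 49 = 126.5.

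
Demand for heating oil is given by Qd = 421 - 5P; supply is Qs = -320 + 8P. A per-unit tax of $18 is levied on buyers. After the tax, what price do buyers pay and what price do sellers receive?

Buyers pay 885/13, sellers receive 651/13

Pre-tax equilibrium: P* = 57, Q* = 136.
Tax on buyers shifts demand to Qd = 421 − 5(P + 18) = 331 - 5P.
331 - 5P = -320 + 8P gives seller price Ps = 651/13; buyers pay Pb = 651/13 + 18 = 885/13.
New quantity: Q = 421 − 5(885/13) = 1048/13.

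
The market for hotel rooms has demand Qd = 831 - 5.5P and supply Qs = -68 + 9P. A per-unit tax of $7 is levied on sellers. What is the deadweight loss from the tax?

Pre-tax equilibrium: P* = 62, Q* = 490.
Tax on sellers shifts supply to Qs = -68 + 9(P − 7) = -131 + 9P.
831 - 5.5P = -131 + 9P gives buyer price Pb = 1924/29; sellers receive Ps = 1924/29 − 7 = 1721/29.
New quantity: Q = 831 − 5.5(1924/29) = 13517/29.
DWL = ½ × 7 × (490 − 13517/29) = 4851/58.

Deadweight loss = 4851/58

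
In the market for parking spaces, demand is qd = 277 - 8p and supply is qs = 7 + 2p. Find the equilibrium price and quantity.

p* = 27, q* = 61

Set qd = qs: 277 - 8p = 7 + 2p.
270 = 10p, so p* = 27.
q* = 277 − 8(27) = 61.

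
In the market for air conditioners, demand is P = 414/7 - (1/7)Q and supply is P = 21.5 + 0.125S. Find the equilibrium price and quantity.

Set the two price expressions equal: 414/7 - (1/7)Q = 21.5 + 0.125Q.
527/14 = (15/56)Q, so Q* = 2108/15.
P* = 414/7 − (1/7)(2108/15) = 586/15.

P* = 586/15, Q* = 2108/15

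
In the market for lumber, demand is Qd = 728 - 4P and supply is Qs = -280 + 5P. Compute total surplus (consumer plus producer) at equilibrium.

Total surplus = 17640

Equilibrium: 728 - 4P = -280 + 5P gives P* = 112, Q* = 280.
Demand choke price: P = 182; supply starts at P = 56.
CS = ½(182 − 112)(280) = 9800; PS = ½(112 − 56)(280) = 7840.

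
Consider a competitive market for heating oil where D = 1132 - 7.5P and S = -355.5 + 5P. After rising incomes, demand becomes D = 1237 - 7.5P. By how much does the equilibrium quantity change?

Original equilibrium: P* = 119, Q* = 239.5.
New equilibrium: 1237 - 7.5P = -355.5 + 5P, so 1592.5 = 12.5P and P' = 127.4; Q' = 1237 − 7.5(127.4) = 281.5.
Change in quantity: 281.5 − 239.5 = 42.

ΔQ = 42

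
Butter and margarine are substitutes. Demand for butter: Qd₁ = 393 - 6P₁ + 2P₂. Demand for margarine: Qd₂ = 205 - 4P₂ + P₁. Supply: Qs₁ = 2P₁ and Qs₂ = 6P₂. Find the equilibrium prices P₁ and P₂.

Market 1: 393 - 6P₁ + 2P₂ = 2P₁ → 8P₁ - 2P₂ = 393.
Market 2: 10P₂ - P₁ = 205.
Eliminating P₂: 10×(1) + 2×(2) gives 78P₁ = 4340, so P₁ = 2170/39.
Back-substitute into (2): P₂ = (205 + 1×2170/39) / 10 = 2033/78.

P₁ = 2170/39, P₂ = 2033/78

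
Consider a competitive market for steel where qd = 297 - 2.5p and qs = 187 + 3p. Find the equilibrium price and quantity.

p* = 20, q* = 247

Set qd = qs: 297 - 2.5p = 187 + 3p.
110 = 5.5p, so p* = 20.
q* = 297 − 2.5(20) = 247.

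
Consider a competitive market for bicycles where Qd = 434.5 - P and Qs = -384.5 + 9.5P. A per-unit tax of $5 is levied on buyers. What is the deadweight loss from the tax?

Pre-tax equilibrium: P* = 78, Q* = 356.5.
Tax on buyers shifts demand to Qd = 434.5 − 1(P + 5) = 429.5 - P.
429.5 - P = -384.5 + 9.5P gives seller price Ps = 1628/21; buyers pay Pb = 1628/21 + 5 = 1733/21.
New quantity: Q = 434.5 − 1(1733/21) = 14783/42.
DWL = ½ × 5 × (356.5 − 14783/42) = 475/42.

Deadweight loss = 475/42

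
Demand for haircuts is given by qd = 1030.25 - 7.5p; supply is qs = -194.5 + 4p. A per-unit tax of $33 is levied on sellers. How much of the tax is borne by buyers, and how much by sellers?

Pre-tax equilibrium: p* = 106.5, q* = 231.5.
Tax on sellers shifts supply to qs = -194.5 + 4(p − 33) = -326.5 + 4p.
1030.25 - 7.5p = -326.5 + 4p gives buyer price pb = 5427/46; sellers receive ps = 5427/46 − 33 = 3909/46.
New quantity: q = 1030.25 − 7.5(5427/46) = 6689/46.
Buyer burden = 5427/46 − 106.5 = 264/23; seller burden = 106.5 − 3909/46 = 495/23.

Buyers bear 264/23, sellers bear 495/23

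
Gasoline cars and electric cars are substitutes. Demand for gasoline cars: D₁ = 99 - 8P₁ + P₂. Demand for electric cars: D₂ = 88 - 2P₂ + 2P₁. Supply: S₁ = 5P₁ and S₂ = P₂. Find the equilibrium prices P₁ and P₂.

Market 1: 99 - 8P₁ + P₂ = 5P₁ → 13P₁ - P₂ = 99.
Market 2: 3P₂ - 2P₁ = 88.
Eliminating P₂: 3×(1) + 1×(2) gives 37P₁ = 385, so P₁ = 385/37.
Back-substitute into (2): P₂ = (88 + 2×385/37) / 3 = 1342/37.

P₁ = 385/37, P₂ = 1342/37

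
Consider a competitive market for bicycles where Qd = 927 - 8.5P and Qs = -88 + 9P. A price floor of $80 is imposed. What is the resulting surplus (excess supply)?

Surplus = 385

Equilibrium price would be P* = 58, so the floor at 80 binds.
At P = 80: Qd = 247, Qs = 632.
Surplus = 632 − 247 = 385.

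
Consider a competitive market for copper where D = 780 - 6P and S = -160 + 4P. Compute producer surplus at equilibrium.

Producer surplus = 5832

Equilibrium: 780 - 6P = -160 + 4P gives P* = 94, Q* = 216.
Supply starts at P = 40 (where S = 0).
PS = ½(94 − 40)(216) = 5832.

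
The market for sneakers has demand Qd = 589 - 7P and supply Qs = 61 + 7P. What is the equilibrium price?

Set Qd = Qs: 589 - 7P = 61 + 7P.
528 = 14P, so P* = 264/7.
Q* = 589 − 7(264/7) = 325.

P* = 264/7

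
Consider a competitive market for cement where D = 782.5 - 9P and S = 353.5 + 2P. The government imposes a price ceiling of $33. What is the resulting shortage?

Shortage = 66

Equilibrium price would be P* = 39, so the ceiling at 33 binds.
At P = 33: D = 782.5 − 9(33) = 485.5, S = 353.5 + 2(33) = 419.5.
Shortage = 485.5 − 419.5 = 66.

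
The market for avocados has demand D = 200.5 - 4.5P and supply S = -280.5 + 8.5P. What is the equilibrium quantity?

Q* = 34

Set D = S: 200.5 - 4.5P = -280.5 + 8.5P.
481 = 13P, so P* = 37.
Q* = 200.5 − 4.5(37) = 34.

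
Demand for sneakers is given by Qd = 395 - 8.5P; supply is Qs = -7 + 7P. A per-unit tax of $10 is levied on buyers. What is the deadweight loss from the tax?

Pre-tax equilibrium: P* = 804/31, Q* = 5411/31.
Tax on buyers shifts demand to Qd = 395 − 8.5(P + 10) = 310 - 8.5P.
310 - 8.5P = -7 + 7P gives seller price Ps = 634/31; buyers pay Pb = 634/31 + 10 = 944/31.
New quantity: Q = 395 − 8.5(944/31) = 4221/31.
DWL = ½ × 10 × (5411/31 − 4221/31) = 5950/31.

Deadweight loss = 5950/31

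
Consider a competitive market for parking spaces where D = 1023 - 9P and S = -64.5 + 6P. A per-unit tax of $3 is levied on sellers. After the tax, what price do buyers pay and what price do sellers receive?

Pre-tax equilibrium: P* = 72.5, Q* = 370.5.
Tax on sellers shifts supply to S = -64.5 + 6(P − 3) = -82.5 + 6P.
1023 - 9P = -82.5 + 6P gives buyer price Pb = 73.7; sellers receive Ps = 73.7 − 3 = 70.7.
New quantity: Q = 1023 − 9(73.7) = 359.7.

Buyers pay $73.7, sellers receive $70.7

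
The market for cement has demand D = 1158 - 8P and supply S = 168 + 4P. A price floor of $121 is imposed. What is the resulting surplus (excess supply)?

Equilibrium price would be P* = 82.5, so the floor at 121 binds.
At P = 121: D = 190, S = 652.
Surplus = 652 − 190 = 462.

Surplus = 462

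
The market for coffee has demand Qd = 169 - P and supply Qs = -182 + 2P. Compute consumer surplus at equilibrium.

Consumer surplus = 1352

Equilibrium: 169 - P = -182 + 2P gives P* = 117, Q* = 52.
Demand choke price (Qd = 0): P = 169.
CS = ½(169 − 117)(52) = 1352.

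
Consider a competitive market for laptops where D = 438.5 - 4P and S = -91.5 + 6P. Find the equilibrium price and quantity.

P* = 53, Q* = 226.5

Set D = S: 438.5 - 4P = -91.5 + 6P.
530 = 10P, so P* = 53.
Q* = 438.5 − 4(53) = 226.5.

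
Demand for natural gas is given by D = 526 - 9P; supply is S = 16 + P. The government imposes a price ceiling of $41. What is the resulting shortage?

Equilibrium price would be P* = 51, so the ceiling at 41 binds.
At P = 41: D = 526 − 9(41) = 157, S = 16 + 1(41) = 57.
Shortage = 157 − 57 = 100.

Shortage = 100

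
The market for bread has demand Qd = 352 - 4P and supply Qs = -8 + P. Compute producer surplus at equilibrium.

Equilibrium: 352 - 4P = -8 + P gives P* = 72, Q* = 64.
Supply starts at P = 8 (where Qs = 0).
PS = ½(72 − 8)(64) = 2048.

Producer surplus = 2048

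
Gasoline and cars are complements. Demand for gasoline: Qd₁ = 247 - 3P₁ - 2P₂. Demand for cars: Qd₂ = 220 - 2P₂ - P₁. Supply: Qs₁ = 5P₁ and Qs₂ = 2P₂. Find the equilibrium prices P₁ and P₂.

P₁ = 274/15, P₂ = 1513/30

Market 1: 247 - 3P₁ - 2P₂ = 5P₁ → 8P₁ + 2P₂ = 247.
Market 2: 4P₂ + P₁ = 220.
Eliminating P₂: 4×(1) − 2×(2) gives 30P₁ = 548, so P₁ = 274/15.
Back-substitute into (2): P₂ = (220 − 1×274/15) / 4 = 1513/30.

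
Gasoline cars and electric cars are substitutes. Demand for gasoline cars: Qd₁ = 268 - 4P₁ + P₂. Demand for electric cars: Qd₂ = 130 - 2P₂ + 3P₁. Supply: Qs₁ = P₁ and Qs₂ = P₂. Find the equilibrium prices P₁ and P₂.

Market 1: 268 - 4P₁ + P₂ = P₁ → 5P₁ - P₂ = 268.
Market 2: 3P₂ - 3P₁ = 130.
Eliminating P₂: 3×(1) + 1×(2) gives 12P₁ = 934, so P₁ = 467/6.
Back-substitute into (2): P₂ = (130 + 3×467/6) / 3 = 727/6.

P₁ = 467/6, P₂ = 727/6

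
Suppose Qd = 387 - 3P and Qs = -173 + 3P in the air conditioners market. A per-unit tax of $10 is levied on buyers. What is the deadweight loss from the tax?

Deadweight loss = 75

Pre-tax equilibrium: P* = 280/3, Q* = 107.
Tax on buyers shifts demand to Qd = 387 − 3(P + 10) = 357 - 3P.
357 - 3P = -173 + 3P gives seller price Ps = 265/3; buyers pay Pb = 265/3 + 10 = 295/3.
New quantity: Q = 387 − 3(295/3) = 92.
DWL = ½ × 10 × (107 − 92) = 75.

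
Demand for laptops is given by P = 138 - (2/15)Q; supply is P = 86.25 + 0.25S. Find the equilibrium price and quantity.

P* = 120, Q* = 135

Set the two price expressions equal: 138 - (2/15)Q = 86.25 + 0.25Q.
51.75 = (23/60)Q, so Q* = 135.
P* = 138 − (2/15)(135) = 120.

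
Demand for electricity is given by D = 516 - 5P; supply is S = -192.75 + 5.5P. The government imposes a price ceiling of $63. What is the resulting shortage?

Equilibrium price would be P* = 67.5, so the ceiling at 63 binds.
At P = 63: D = 516 − 5(63) = 201, S = -192.75 + 5.5(63) = 153.75.
Shortage = 201 − 153.75 = 47.25.

Shortage = 47.25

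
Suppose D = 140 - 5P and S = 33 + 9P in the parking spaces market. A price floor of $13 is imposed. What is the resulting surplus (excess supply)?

Surplus = 75

Equilibrium price would be P* = 107/14, so the floor at 13 binds.
At P = 13: D = 75, S = 150.
Surplus = 150 − 75 = 75.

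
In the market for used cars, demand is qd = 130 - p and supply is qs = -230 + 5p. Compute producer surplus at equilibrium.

Equilibrium: 130 - p = -230 + 5p gives p* = 60, q* = 70.
Supply starts at p = 46 (where qs = 0).
PS = ½(60 − 46)(70) = 490.

Producer surplus = 490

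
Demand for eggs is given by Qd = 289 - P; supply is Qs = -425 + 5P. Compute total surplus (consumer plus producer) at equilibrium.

Total surplus = 17340

Equilibrium: 289 - P = -425 + 5P gives P* = 119, Q* = 170.
Demand choke price: P = 289; supply starts at P = 85.
CS = ½(289 − 119)(170) = 14450; PS = ½(119 − 85)(170) = 2890.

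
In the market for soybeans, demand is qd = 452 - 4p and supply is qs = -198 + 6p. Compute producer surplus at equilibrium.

Equilibrium: 452 - 4p = -198 + 6p gives p* = 65, q* = 192.
Supply starts at p = 33 (where qs = 0).
PS = ½(65 − 33)(192) = 3072.

Producer surplus = 3072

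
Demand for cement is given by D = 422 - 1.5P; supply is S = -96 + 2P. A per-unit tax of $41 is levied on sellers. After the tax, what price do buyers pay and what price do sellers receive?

Buyers pay 1200/7, sellers receive 913/7

Pre-tax equilibrium: P* = 148, Q* = 200.
Tax on sellers shifts supply to S = -96 + 2(P − 41) = -178 + 2P.
422 - 1.5P = -178 + 2P gives buyer price Pb = 1200/7; sellers receive Ps = 1200/7 − 41 = 913/7.
New quantity: Q = 422 − 1.5(1200/7) = 1154/7.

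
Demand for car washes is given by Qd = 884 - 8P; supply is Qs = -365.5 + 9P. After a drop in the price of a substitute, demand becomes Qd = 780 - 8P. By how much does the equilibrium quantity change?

ΔQ = -936/17

Original equilibrium: P* = 73.5, Q* = 296.
New equilibrium: 780 - 8P = -365.5 + 9P, so 1145.5 = 17P and P' = 2291/34; Q' = 780 − 8(2291/34) = 4096/17.
Change in quantity: 4096/17 − 296 = -936/17.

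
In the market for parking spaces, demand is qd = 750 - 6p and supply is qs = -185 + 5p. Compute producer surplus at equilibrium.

Producer surplus = 5760

Equilibrium: 750 - 6p = -185 + 5p gives p* = 85, q* = 240.
Supply starts at p = 37 (where qs = 0).
PS = ½(85 − 37)(240) = 5760.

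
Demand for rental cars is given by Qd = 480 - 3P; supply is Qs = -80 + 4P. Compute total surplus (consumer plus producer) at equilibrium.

Total surplus = 16800

Equilibrium: 480 - 3P = -80 + 4P gives P* = 80, Q* = 240.
Demand choke price: P = 160; supply starts at P = 20.
CS = ½(160 − 80)(240) = 9600; PS = ½(80 − 20)(240) = 7200.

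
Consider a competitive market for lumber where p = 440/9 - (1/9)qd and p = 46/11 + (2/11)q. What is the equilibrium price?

Set the two price expressions equal: 440/9 - (1/9)q = 46/11 + (2/11)q.
4426/99 = (29/99)q, so q* = 4426/29.
p* = 440/9 − (1/9)(4426/29) = 926/29.

p* = 926/29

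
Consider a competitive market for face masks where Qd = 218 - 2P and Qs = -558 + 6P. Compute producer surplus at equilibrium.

Equilibrium: 218 - 2P = -558 + 6P gives P* = 97, Q* = 24.
Supply starts at P = 93 (where Qs = 0).
PS = ½(97 − 93)(24) = 48.

Producer surplus = 48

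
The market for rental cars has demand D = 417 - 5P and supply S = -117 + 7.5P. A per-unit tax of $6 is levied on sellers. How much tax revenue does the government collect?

Tax revenue = 1112.4

Pre-tax equilibrium: P* = 42.72, Q* = 203.4.
Tax on sellers shifts supply to S = -117 + 7.5(P − 6) = -162 + 7.5P.
417 - 5P = -162 + 7.5P gives buyer price Pb = 46.32; sellers receive Ps = 46.32 − 6 = 40.32.
New quantity: Q = 417 − 5(46.32) = 185.4.
Revenue = 6 × 185.4 = 1112.4.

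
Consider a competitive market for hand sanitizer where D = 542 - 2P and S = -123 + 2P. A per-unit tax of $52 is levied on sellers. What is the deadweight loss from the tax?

Deadweight loss = 1352

Pre-tax equilibrium: P* = 166.25, Q* = 209.5.
Tax on sellers shifts supply to S = -123 + 2(P − 52) = -227 + 2P.
542 - 2P = -227 + 2P gives buyer price Pb = 192.25; sellers receive Ps = 192.25 − 52 = 140.25.
New quantity: Q = 542 − 2(192.25) = 157.5.
DWL = ½ × 52 × (209.5 − 157.5) = 1352.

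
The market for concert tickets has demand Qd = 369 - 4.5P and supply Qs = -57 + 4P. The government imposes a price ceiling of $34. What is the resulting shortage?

Equilibrium price would be P* = 852/17, so the ceiling at 34 binds.
At P = 34: Qd = 369 − 4.5(34) = 216, Qs = -57 + 4(34) = 79.
Shortage = 216 − 79 = 137.

Shortage = 137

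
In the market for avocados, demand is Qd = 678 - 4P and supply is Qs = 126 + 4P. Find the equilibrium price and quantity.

Set Qd = Qs: 678 - 4P = 126 + 4P.
552 = 8P, so P* = 69.
Q* = 678 − 4(69) = 402.

P* = 69, Q* = 402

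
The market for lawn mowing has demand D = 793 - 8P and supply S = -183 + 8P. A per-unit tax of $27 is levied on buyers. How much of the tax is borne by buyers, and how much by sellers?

Pre-tax equilibrium: P* = 61, Q* = 305.
Tax on buyers shifts demand to D = 793 − 8(P + 27) = 577 - 8P.
577 - 8P = -183 + 8P gives seller price Ps = 47.5; buyers pay Pb = 47.5 + 27 = 74.5.
New quantity: Q = 793 − 8(74.5) = 197.
Buyer burden = 74.5 − 61 = 13.5; seller burden = 61 − 47.5 = 13.5.

Buyers bear $13.5, sellers bear $13.5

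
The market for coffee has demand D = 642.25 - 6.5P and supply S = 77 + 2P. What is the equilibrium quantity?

Q* = 210

Set D = S: 642.25 - 6.5P = 77 + 2P.
565.25 = 8.5P, so P* = 66.5.
Q* = 642.25 − 6.5(66.5) = 210.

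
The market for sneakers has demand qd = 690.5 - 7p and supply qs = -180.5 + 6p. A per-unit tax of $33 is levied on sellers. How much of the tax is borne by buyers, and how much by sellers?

Buyers bear 198/13, sellers bear 231/13

Pre-tax equilibrium: p* = 67, q* = 221.5.
Tax on sellers shifts supply to qs = -180.5 + 6(p − 33) = -378.5 + 6p.
690.5 - 7p = -378.5 + 6p gives buyer price pb = 1069/13; sellers receive ps = 1069/13 − 33 = 640/13.
New quantity: q = 690.5 − 7(1069/13) = 2987/26.
Buyer burden = 1069/13 − 67 = 198/13; seller burden = 67 − 640/13 = 231/13.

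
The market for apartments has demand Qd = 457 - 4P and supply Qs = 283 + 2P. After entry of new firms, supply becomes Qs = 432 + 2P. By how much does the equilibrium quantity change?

ΔQ = 298/3

Original equilibrium: P* = 29, Q* = 341.
New equilibrium: 457 - 4P = 432 + 2P, so 25 = 6P and P' = 25/6; Q' = 457 − 4(25/6) = 1321/3.
Change in quantity: 1321/3 − 341 = 298/3.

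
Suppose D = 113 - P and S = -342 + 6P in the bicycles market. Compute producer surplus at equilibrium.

Producer surplus = 192

Equilibrium: 113 - P = -342 + 6P gives P* = 65, Q* = 48.
Supply starts at P = 57 (where S = 0).
PS = ½(65 − 57)(48) = 192.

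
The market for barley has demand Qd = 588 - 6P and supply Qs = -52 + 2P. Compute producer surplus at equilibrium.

Equilibrium: 588 - 6P = -52 + 2P gives P* = 80, Q* = 108.
Supply starts at P = 26 (where Qs = 0).
PS = ½(80 − 26)(108) = 2916.

Producer surplus = 2916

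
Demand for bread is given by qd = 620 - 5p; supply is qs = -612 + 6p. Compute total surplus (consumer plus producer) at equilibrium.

Total surplus = 660

Equilibrium: 620 - 5p = -612 + 6p gives p* = 112, q* = 60.
Demand choke price: p = 124; supply starts at p = 102.
CS = ½(124 − 112)(60) = 360; PS = ½(112 − 102)(60) = 300.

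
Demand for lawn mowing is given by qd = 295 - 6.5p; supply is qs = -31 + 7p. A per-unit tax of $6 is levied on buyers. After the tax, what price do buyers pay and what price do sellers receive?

Buyers pay 736/27, sellers receive 574/27

Pre-tax equilibrium: p* = 652/27, q* = 3727/27.
Tax on buyers shifts demand to qd = 295 − 6.5(p + 6) = 256 - 6.5p.
256 - 6.5p = -31 + 7p gives seller price ps = 574/27; buyers pay pb = 574/27 + 6 = 736/27.
New quantity: q = 295 − 6.5(736/27) = 3181/27.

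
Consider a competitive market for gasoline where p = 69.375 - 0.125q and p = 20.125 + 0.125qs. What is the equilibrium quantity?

Set the two price expressions equal: 69.375 - 0.125q = 20.125 + 0.125q.
49.25 = 0.25q, so q* = 197.
p* = 69.375 − (0.125)(197) = 44.75.

q* = 197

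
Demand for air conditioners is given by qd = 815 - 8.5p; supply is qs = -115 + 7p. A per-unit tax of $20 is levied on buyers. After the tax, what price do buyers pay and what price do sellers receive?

Buyers pay 2140/31, sellers receive 1520/31

Pre-tax equilibrium: p* = 60, q* = 305.
Tax on buyers shifts demand to qd = 815 − 8.5(p + 20) = 645 - 8.5p.
645 - 8.5p = -115 + 7p gives seller price ps = 1520/31; buyers pay pb = 1520/31 + 20 = 2140/31.
New quantity: q = 815 − 8.5(2140/31) = 7075/31.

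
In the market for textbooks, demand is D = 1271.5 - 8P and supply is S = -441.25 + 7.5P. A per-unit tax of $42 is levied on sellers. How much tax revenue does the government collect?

Pre-tax equilibrium: P* = 110.5, Q* = 387.5.
Tax on sellers shifts supply to S = -441.25 + 7.5(P − 42) = -756.25 + 7.5P.
1271.5 - 8P = -756.25 + 7.5P gives buyer price Pb = 8111/62; sellers receive Ps = 8111/62 − 42 = 5507/62.
New quantity: Q = 1271.5 − 8(8111/62) = 13945/62.
Revenue = 42 × 13945/62 = 292845/31.

Tax revenue = 292845/31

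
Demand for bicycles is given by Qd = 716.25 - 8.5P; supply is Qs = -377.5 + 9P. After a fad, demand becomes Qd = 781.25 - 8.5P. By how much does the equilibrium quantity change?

ΔQ = 234/7

Original equilibrium: P* = 62.5, Q* = 185.
New equilibrium: 781.25 - 8.5P = -377.5 + 9P, so 1158.75 = 17.5P and P' = 927/14; Q' = 781.25 − 8.5(927/14) = 1529/7.
Change in quantity: 1529/7 − 185 = 234/7.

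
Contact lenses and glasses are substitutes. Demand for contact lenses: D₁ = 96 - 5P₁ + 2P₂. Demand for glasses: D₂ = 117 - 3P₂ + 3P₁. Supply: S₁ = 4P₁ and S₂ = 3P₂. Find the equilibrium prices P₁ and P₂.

Market 1: 96 - 5P₁ + 2P₂ = 4P₁ → 9P₁ - 2P₂ = 96.
Market 2: 6P₂ - 3P₁ = 117.
Eliminating P₂: 6×(1) + 2×(2) gives 48P₁ = 810, so P₁ = 16.875.
Back-substitute into (2): P₂ = (117 + 3×16.875) / 6 = 27.9375.

P₁ = 16.875, P₂ = 27.9375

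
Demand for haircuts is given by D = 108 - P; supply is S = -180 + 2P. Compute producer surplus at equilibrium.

Producer surplus = 36

Equilibrium: 108 - P = -180 + 2P gives P* = 96, Q* = 12.
Supply starts at P = 90 (where S = 0).
PS = ½(96 − 90)(12) = 36.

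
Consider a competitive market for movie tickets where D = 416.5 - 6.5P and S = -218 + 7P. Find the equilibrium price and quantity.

P* = 47, Q* = 111

Set D = S: 416.5 - 6.5P = -218 + 7P.
634.5 = 13.5P, so P* = 47.
Q* = 416.5 − 6.5(47) = 111.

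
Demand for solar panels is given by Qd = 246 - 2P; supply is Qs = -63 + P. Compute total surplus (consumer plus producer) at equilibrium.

Equilibrium: 246 - 2P = -63 + P gives P* = 103, Q* = 40.
Demand choke price: P = 123; supply starts at P = 63.
CS = ½(123 − 103)(40) = 400; PS = ½(103 − 63)(40) = 800.

Total surplus = 1200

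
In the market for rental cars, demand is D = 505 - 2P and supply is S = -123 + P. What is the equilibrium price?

Set D = S: 505 - 2P = -123 + P.
628 = 3P, so P* = 628/3.
Q* = 505 − 2(628/3) = 259/3.

P* = 628/3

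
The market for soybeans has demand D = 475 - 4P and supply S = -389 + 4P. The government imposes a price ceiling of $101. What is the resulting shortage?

Equilibrium price would be P* = 108, so the ceiling at 101 binds.
At P = 101: D = 475 − 4(101) = 71, S = -389 + 4(101) = 15.
Shortage = 71 − 15 = 56.

Shortage = 56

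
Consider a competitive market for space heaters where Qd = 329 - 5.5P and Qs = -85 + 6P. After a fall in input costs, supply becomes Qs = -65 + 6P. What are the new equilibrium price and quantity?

Original equilibrium: P* = 36, Q* = 131.
New equilibrium: 329 - 5.5P = -65 + 6P, so 394 = 11.5P and P' = 788/23; Q' = 329 − 5.5(788/23) = 3233/23.

P' = 788/23, Q' = 3233/23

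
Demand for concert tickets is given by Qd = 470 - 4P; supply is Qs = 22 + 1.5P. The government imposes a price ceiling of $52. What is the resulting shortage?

Shortage = 162

Equilibrium price would be P* = 896/11, so the ceiling at 52 binds.
At P = 52: Qd = 470 − 4(52) = 262, Qs = 22 + 1.5(52) = 100.
Shortage = 262 − 100 = 162.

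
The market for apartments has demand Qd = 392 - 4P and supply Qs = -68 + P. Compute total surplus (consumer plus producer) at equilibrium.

Equilibrium: 392 - 4P = -68 + P gives P* = 92, Q* = 24.
Demand choke price: P = 98; supply starts at P = 68.
CS = ½(98 − 92)(24) = 72; PS = ½(92 − 68)(24) = 288.

Total surplus = 360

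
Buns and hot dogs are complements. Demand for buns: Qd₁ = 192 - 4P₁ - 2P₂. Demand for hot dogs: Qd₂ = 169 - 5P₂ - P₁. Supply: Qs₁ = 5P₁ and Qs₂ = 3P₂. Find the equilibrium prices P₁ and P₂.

P₁ = 599/35, P₂ = 1329/70

Market 1: 192 - 4P₁ - 2P₂ = 5P₁ → 9P₁ + 2P₂ = 192.
Market 2: 8P₂ + P₁ = 169.
Eliminating P₂: 8×(1) − 2×(2) gives 70P₁ = 1198, so P₁ = 599/35.
Back-substitute into (2): P₂ = (169 − 1×599/35) / 8 = 1329/70.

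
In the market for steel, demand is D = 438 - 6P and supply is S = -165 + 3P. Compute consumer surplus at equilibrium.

Consumer surplus = 108

Equilibrium: 438 - 6P = -165 + 3P gives P* = 67, Q* = 36.
Demand choke price (D = 0): P = 73.
CS = ½(73 − 67)(36) = 108.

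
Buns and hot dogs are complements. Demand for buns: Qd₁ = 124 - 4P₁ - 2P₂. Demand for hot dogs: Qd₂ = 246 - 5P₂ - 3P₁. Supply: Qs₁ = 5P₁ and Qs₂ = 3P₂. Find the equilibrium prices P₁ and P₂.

P₁ = 250/33, P₂ = 307/11

Market 1: 124 - 4P₁ - 2P₂ = 5P₁ → 9P₁ + 2P₂ = 124.
Market 2: 8P₂ + 3P₁ = 246.
Eliminating P₂: 8×(1) − 2×(2) gives 66P₁ = 500, so P₁ = 250/33.
Back-substitute into (2): P₂ = (246 − 3×250/33) / 8 = 307/11.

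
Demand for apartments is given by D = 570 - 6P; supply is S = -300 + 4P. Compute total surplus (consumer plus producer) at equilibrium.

Total surplus = 480

Equilibrium: 570 - 6P = -300 + 4P gives P* = 87, Q* = 48.
Demand choke price: P = 95; supply starts at P = 75.
CS = ½(95 − 87)(48) = 192; PS = ½(87 − 75)(48) = 288.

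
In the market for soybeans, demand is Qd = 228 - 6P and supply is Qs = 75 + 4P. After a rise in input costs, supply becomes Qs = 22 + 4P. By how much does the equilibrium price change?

Original equilibrium: P* = 15.3, Q* = 136.2.
New equilibrium: 228 - 6P = 22 + 4P, so 206 = 10P and P' = 20.6; Q' = 228 − 6(20.6) = 104.4.
Change in price: 20.6 − 15.3 = 5.3.

ΔP = 5.3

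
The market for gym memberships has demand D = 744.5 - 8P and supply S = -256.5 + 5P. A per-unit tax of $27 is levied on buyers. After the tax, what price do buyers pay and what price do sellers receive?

Buyers pay 1136/13, sellers receive 785/13

Pre-tax equilibrium: P* = 77, Q* = 128.5.
Tax on buyers shifts demand to D = 744.5 − 8(P + 27) = 528.5 - 8P.
528.5 - 8P = -256.5 + 5P gives seller price Ps = 785/13; buyers pay Pb = 785/13 + 27 = 1136/13.
New quantity: Q = 744.5 − 8(1136/13) = 1181/26.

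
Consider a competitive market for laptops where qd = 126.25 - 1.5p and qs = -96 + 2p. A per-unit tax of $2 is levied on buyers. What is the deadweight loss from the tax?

Deadweight loss = 12/7

Pre-tax equilibrium: p* = 63.5, q* = 31.
Tax on buyers shifts demand to qd = 126.25 − 1.5(p + 2) = 123.25 - 1.5p.
123.25 - 1.5p = -96 + 2p gives seller price ps = 877/14; buyers pay pb = 877/14 + 2 = 905/14.
New quantity: q = 126.25 − 1.5(905/14) = 205/7.
DWL = ½ × 2 × (31 − 205/7) = 12/7.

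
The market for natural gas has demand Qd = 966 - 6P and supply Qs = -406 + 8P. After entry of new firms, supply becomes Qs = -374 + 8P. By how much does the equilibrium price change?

ΔP = -16/7

Original equilibrium: P* = 98, Q* = 378.
New equilibrium: 966 - 6P = -374 + 8P, so 1340 = 14P and P' = 670/7; Q' = 966 − 6(670/7) = 2742/7.
Change in price: 670/7 − 98 = -16/7.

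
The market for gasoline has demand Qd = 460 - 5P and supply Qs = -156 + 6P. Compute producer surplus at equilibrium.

Equilibrium: 460 - 5P = -156 + 6P gives P* = 56, Q* = 180.
Supply starts at P = 26 (where Qs = 0).
PS = ½(56 − 26)(180) = 2700.

Producer surplus = 2700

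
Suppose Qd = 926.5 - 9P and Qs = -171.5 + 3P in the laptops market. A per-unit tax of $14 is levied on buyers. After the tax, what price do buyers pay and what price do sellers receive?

Pre-tax equilibrium: P* = 91.5, Q* = 103.
Tax on buyers shifts demand to Qd = 926.5 − 9(P + 14) = 800.5 - 9P.
800.5 - 9P = -171.5 + 3P gives seller price Ps = 81; buyers pay Pb = 81 + 14 = 95.
New quantity: Q = 926.5 − 9(95) = 71.5.

Buyers pay $95, sellers receive $81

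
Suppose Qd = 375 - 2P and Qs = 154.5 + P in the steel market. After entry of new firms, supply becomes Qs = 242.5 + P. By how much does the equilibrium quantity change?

ΔQ = 176/3

Original equilibrium: P* = 73.5, Q* = 228.
New equilibrium: 375 - 2P = 242.5 + P, so 132.5 = 3P and P' = 265/6; Q' = 375 − 2(265/6) = 860/3.
Change in quantity: 860/3 − 228 = 176/3.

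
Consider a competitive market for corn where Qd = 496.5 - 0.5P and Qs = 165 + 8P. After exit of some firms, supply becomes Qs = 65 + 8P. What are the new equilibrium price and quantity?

P' = 863/17, Q' = 8009/17

Original equilibrium: P* = 39, Q* = 477.
New equilibrium: 496.5 - 0.5P = 65 + 8P, so 431.5 = 8.5P and P' = 863/17; Q' = 496.5 − 0.5(863/17) = 8009/17.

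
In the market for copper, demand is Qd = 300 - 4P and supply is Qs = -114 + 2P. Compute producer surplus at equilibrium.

Equilibrium: 300 - 4P = -114 + 2P gives P* = 69, Q* = 24.
Supply starts at P = 57 (where Qs = 0).
PS = ½(69 − 57)(24) = 144.

Producer surplus = 144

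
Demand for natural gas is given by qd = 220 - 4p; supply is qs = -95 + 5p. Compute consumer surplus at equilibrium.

Consumer surplus = 800

Equilibrium: 220 - 4p = -95 + 5p gives p* = 35, q* = 80.
Demand choke price (qd = 0): p = 55.
CS = ½(55 − 35)(80) = 800.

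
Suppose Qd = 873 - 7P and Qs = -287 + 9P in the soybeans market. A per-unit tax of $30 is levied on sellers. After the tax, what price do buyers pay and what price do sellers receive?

Buyers pay $89.375, sellers receive $59.375

Pre-tax equilibrium: P* = 72.5, Q* = 365.5.
Tax on sellers shifts supply to Qs = -287 + 9(P − 30) = -557 + 9P.
873 - 7P = -557 + 9P gives buyer price Pb = 89.375; sellers receive Ps = 89.375 − 30 = 59.375.
New quantity: Q = 873 − 7(89.375) = 247.375.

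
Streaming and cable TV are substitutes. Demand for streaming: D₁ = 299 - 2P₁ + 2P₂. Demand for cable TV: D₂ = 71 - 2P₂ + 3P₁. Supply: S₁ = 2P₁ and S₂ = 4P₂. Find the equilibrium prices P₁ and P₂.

P₁ = 968/9, P₂ = 1181/18

Market 1: 299 - 2P₁ + 2P₂ = 2P₁ → 4P₁ - 2P₂ = 299.
Market 2: 6P₂ - 3P₁ = 71.
Eliminating P₂: 6×(1) + 2×(2) gives 18P₁ = 1936, so P₁ = 968/9.
Back-substitute into (2): P₂ = (71 + 3×968/9) / 6 = 1181/18.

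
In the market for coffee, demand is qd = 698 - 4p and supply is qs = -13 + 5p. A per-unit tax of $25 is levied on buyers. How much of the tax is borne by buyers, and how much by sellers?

Buyers bear 125/9, sellers bear 100/9

Pre-tax equilibrium: p* = 79, q* = 382.
Tax on buyers shifts demand to qd = 698 − 4(p + 25) = 598 - 4p.
598 - 4p = -13 + 5p gives seller price ps = 611/9; buyers pay pb = 611/9 + 25 = 836/9.
New quantity: q = 698 − 4(836/9) = 2938/9.
Buyer burden = 836/9 − 79 = 125/9; seller burden = 79 − 611/9 = 100/9.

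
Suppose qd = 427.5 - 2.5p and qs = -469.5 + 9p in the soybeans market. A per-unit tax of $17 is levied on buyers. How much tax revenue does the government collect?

Pre-tax equilibrium: p* = 78, q* = 232.5.
Tax on buyers shifts demand to qd = 427.5 − 2.5(p + 17) = 385 - 2.5p.
385 - 2.5p = -469.5 + 9p gives seller price ps = 1709/23; buyers pay pb = 1709/23 + 17 = 2100/23.
New quantity: q = 427.5 − 2.5(2100/23) = 9165/46.
Revenue = 17 × 9165/46 = 155805/46.

Tax revenue = 155805/46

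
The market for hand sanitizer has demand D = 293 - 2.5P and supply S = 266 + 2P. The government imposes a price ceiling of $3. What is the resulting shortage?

Shortage = 13.5

Equilibrium price would be P* = 6, so the ceiling at 3 binds.
At P = 3: D = 293 − 2.5(3) = 285.5, S = 266 + 2(3) = 272.
Shortage = 285.5 − 272 = 13.5.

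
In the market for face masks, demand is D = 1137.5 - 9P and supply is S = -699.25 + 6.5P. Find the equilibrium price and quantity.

Set D = S: 1137.5 - 9P = -699.25 + 6.5P.
1836.75 = 15.5P, so P* = 118.5.
Q* = 1137.5 − 9(118.5) = 71.

P* = 118.5, Q* = 71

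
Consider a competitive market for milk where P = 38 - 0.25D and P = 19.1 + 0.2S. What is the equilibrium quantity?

Set the two price expressions equal: 38 - 0.25Q = 19.1 + 0.2Q.
18.9 = 0.45Q, so Q* = 42.
P* = 38 − (0.25)(42) = 27.5.

Q* = 42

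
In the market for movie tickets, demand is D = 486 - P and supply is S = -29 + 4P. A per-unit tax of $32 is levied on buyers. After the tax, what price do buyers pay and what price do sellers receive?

Buyers pay $128.6, sellers receive $96.6

Pre-tax equilibrium: P* = 103, Q* = 383.
Tax on buyers shifts demand to D = 486 − 1(P + 32) = 454 - P.
454 - P = -29 + 4P gives seller price Ps = 96.6; buyers pay Pb = 96.6 + 32 = 128.6.
New quantity: Q = 486 − 1(128.6) = 357.4.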